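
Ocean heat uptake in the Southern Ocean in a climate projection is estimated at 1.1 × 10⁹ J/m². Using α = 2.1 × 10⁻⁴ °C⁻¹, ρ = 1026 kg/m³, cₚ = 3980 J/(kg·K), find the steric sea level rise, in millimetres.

Δh ≈ 56.6 mm

Δh = αQ/(ρcₚ) = 2.1×10⁻⁴ × 1.1×10⁹ / (1026 × 3980) ≈ 0.056569 m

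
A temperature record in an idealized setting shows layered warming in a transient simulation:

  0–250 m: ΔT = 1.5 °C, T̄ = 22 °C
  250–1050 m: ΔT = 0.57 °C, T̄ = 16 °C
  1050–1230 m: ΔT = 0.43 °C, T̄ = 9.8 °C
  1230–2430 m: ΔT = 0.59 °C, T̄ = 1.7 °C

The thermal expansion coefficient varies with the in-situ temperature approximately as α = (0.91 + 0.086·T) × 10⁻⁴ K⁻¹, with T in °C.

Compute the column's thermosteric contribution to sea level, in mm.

Δh ≈ 300 mm

Layer 1: α = (0.91 + 0.086×22)×10⁻⁴ = 2.802×10⁻⁴ K⁻¹
Layer 2: α = (0.91 + 0.086×16)×10⁻⁴ = 2.286×10⁻⁴ K⁻¹
Layer 3: α = (0.91 + 0.086×9.8)×10⁻⁴ = 1.7528×10⁻⁴ K⁻¹
Layer 4: α = (0.91 + 0.086×1.7)×10⁻⁴ = 1.0562×10⁻⁴ K⁻¹
1.5 × 2.802×10⁻⁴ × 250 = 0.105075 m
Layer 2: 0.57 × 800 × 2.286×10⁻⁴ = 0.1042416 m
1050–1230 m: 0.43 × 180 × 1.7528×10⁻⁴ = 0.013566672 m
Layer 4: 1200 × 0.59 × 1.0562×10⁻⁴ = 0.07477896 m
Δh = 0.105075 + 0.1042416 + 0.013566672 + 0.07477896 = 0.297662232 m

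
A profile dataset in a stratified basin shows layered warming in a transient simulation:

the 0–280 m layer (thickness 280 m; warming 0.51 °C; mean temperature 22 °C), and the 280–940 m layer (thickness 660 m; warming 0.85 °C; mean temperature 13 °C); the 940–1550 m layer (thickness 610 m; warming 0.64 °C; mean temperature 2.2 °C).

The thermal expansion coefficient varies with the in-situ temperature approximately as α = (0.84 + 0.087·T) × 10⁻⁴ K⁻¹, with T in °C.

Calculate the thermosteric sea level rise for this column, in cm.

Δh = 19.0 cm

Layer 1: α = (0.84 + 0.087×22)×10⁻⁴ = 2.754×10⁻⁴ K⁻¹
Layer 2: α = (0.84 + 0.087×13)×10⁻⁴ = 1.971×10⁻⁴ K⁻¹
Layer 3: α = (0.84 + 0.087×2.2)×10⁻⁴ = 1.0314×10⁻⁴ K⁻¹
0–280 m: 2.754×10⁻⁴ × 0.51 × 280 = 0.03932712 m
280–940 m: 660 × 0.85 × 1.971×10⁻⁴ = 0.1105731 m
0.64 × 1.0314×10⁻⁴ × 610 = 0.040265856 m
Δh = 0.03932712 + 0.1105731 + 0.040265856 = 0.190166076 m ≈ 19.0 cm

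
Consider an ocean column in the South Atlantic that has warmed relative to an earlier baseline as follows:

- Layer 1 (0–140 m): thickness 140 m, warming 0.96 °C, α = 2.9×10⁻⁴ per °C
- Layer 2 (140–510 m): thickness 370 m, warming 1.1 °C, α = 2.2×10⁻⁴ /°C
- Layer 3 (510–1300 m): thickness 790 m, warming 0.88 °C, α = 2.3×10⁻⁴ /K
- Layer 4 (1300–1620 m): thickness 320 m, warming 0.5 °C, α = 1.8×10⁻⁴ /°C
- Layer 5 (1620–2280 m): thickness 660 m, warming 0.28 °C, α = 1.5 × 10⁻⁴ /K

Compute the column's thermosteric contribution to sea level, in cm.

0.96 × 2.9×10⁻⁴ × 140 = 0.038976 m
140–510 m: 1.1 × 2.2×10⁻⁴ × 370 = 0.08954 m
0.88 × 790 × 2.3×10⁻⁴ = 0.159896 m
Layer 4: 320 × 1.8×10⁻⁴ × 0.5 = 0.02880 m
1620–2280 m: 0.28 × 1.5×10⁻⁴ × 660 = 0.02772 m
Δh = 0.038976 + 0.08954 + 0.159896 + 0.02880 + 0.02772 = 0.344932 m

34.5 cm of thermosteric rise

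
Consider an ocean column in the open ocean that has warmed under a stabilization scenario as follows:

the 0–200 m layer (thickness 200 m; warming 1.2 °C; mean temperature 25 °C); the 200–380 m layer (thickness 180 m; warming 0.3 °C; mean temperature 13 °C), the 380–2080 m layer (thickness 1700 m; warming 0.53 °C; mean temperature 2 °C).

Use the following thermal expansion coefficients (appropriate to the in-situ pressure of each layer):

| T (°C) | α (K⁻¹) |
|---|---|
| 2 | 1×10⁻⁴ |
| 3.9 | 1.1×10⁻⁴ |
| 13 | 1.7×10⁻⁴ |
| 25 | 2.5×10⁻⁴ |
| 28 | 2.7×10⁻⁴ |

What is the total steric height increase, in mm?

Layer 1 at 25 °C → α = 2.5×10⁻⁴ K⁻¹
Layer 2 at 13 °C → α = 1.7×10⁻⁴ K⁻¹
Layer 3 at 2 °C → α = 1×10⁻⁴ K⁻¹
0–200 m: 1.2 × 2.5×10⁻⁴ × 200 = 0.06000 m
Layer 2: 0.3 × 1.7×10⁻⁴ × 180 = 0.00918 m
1700 × 0.53 × 1×10⁻⁴ = 0.09010 m
Δh = 0.06000 + 0.00918 + 0.09010 = 0.15928 m ≈ 160 mm

Δh ≈ 160 mm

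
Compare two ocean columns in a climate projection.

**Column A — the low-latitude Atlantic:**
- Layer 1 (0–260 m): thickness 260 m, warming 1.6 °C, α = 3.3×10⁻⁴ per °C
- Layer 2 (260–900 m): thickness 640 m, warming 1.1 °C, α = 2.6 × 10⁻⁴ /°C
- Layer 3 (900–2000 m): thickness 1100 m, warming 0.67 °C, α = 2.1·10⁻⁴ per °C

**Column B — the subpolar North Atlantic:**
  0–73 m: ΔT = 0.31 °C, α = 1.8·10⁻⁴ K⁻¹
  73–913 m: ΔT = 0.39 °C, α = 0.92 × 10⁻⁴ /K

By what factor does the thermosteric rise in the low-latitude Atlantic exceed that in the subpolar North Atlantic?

≈ 14×

A 0–260 m: 3.3×10⁻⁴ × 260 × 1.6 = 0.13728 m
A 260–900 m: 2.6×10⁻⁴ × 1.1 × 640 = 0.18304 m
A 900–2000 m: 1100 × 0.67 × 2.1×10⁻⁴ = 0.15477 m
A total: 0.47509 m
B Layer 1: 0.31 × 1.8×10⁻⁴ × 73 = 0.0040734 m
B 0.92×10⁻⁴ × 0.39 × 840 = 0.0301392 m
B total: 0.0342126 m
Ratio: 0.47509 / 0.0342126 ≈ 13.89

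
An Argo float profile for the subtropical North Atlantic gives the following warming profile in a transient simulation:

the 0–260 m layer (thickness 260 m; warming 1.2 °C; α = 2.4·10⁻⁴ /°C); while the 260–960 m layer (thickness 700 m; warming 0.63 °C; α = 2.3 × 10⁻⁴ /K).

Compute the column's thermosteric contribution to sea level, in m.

2.4×10⁻⁴ × 260 × 1.2 = 0.07488 m
260–960 m: 2.3×10⁻⁴ × 700 × 0.63 = 0.10143 m
Δh = 0.07488 + 0.10143 = 0.17631 m ≈ 0.18 m

0.18 m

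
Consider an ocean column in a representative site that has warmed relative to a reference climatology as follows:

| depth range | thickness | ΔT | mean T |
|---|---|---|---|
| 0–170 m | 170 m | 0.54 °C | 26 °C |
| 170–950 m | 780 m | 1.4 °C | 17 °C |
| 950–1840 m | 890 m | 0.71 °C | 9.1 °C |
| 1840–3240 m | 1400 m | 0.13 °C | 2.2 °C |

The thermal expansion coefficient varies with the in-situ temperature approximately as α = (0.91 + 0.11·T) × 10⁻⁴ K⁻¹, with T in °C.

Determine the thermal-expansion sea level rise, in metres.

Layer 1: α = (0.91 + 0.11×26)×10⁻⁴ = 3.77×10⁻⁴ K⁻¹
Layer 2: α = (0.91 + 0.11×17)×10⁻⁴ = 2.78×10⁻⁴ K⁻¹
Layer 3: α = (0.91 + 0.11×9.1)×10⁻⁴ = 1.911×10⁻⁴ K⁻¹
Layer 4: α = (0.91 + 0.11×2.2)×10⁻⁴ = 1.152×10⁻⁴ K⁻¹
Layer 1: 3.77×10⁻⁴ × 170 × 0.54 = 0.0346086 m
780 × 2.78×10⁻⁴ × 1.4 = 0.303576 m
Layer 3: 1.911×10⁻⁴ × 890 × 0.71 = 0.12075609 m
0.13 × 1.152×10⁻⁴ × 1400 = 0.0209664 m
Δh = 0.0346086 + 0.303576 + 0.12075609 + 0.0209664 = 0.47990709 m ≈ 0.480 m

Δh = 0.480 m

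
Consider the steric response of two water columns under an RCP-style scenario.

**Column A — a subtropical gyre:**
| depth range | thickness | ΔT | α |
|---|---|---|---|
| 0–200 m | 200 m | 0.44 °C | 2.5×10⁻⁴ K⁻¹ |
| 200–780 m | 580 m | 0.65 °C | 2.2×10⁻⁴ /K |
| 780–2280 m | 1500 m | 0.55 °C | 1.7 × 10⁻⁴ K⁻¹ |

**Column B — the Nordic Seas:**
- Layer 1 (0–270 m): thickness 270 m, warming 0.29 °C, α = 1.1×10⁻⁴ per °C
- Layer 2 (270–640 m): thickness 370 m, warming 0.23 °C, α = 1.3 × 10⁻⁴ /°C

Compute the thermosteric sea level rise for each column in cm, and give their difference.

Δh_A ≈ 25 cm, Δh_B ≈ 2.0 cm; difference ≈ 23 cm

A Layer 1: 2.5×10⁻⁴ × 200 × 0.44 = 0.02200 m
A 200–780 m: 580 × 2.2×10⁻⁴ × 0.65 = 0.08294 m
A 780–2280 m: 0.55 × 1500 × 1.7×10⁻⁴ = 0.14025 m
A total: 0.24519 m
B 0.29 × 270 × 1.1×10⁻⁴ = 0.008613 m
B 270–640 m: 1.3×10⁻⁴ × 0.23 × 370 = 0.011063 m
B total: 0.019676 m
Difference: 0.24519 − 0.019676 = 0.225514 m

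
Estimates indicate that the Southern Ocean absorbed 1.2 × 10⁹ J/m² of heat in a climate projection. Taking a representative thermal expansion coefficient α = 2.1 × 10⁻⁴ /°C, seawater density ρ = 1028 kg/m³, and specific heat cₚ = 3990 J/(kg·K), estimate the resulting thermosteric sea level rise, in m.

Δh = 0.0614 m

Δh = αQ/(ρcₚ) = 2.1×10⁻⁴ × 1.2×10⁹ / (1028 × 3990) ≈ 0.061438 m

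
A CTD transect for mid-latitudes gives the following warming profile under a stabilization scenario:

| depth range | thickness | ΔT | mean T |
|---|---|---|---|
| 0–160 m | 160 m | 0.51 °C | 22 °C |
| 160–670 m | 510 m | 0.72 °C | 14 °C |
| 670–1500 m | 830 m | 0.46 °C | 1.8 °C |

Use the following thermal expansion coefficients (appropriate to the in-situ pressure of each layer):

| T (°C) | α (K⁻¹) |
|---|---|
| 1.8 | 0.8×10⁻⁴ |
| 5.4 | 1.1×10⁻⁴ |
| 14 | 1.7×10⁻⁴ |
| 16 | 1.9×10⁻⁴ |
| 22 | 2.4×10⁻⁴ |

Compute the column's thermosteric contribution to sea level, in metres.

about 0.113 m

Layer 1 at 22 °C → α = 2.4×10⁻⁴ K⁻¹
Layer 2 at 14 °C → α = 1.7×10⁻⁴ K⁻¹
Layer 3 at 1.8 °C → α = 0.8×10⁻⁴ K⁻¹
2.4×10⁻⁴ × 0.51 × 160 = 0.019584 m
Layer 2: 0.72 × 510 × 1.7×10⁻⁴ = 0.062424 m
0.8×10⁻⁴ × 830 × 0.46 = 0.030544 m
Δh = 0.019584 + 0.062424 + 0.030544 = 0.112552 m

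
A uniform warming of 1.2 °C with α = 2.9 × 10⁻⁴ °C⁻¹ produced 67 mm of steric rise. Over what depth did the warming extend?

H ≈ 193 m

H = Δh/(αΔT) = 0.067 / (2.9×10⁻⁴ × 1.2) ≈ 192.5 m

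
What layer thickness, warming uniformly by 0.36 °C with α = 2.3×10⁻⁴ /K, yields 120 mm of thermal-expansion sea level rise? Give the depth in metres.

H = Δh/(αΔT) = 0.12 / (2.3×10⁻⁴ × 0.36) ≈ 1449 m

H ≈ 1450 m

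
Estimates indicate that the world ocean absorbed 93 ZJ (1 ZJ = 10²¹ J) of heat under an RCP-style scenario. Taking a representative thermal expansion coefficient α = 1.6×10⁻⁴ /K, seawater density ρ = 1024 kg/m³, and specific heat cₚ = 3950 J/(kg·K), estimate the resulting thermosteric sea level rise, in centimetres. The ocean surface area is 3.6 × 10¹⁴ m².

about 1.02 cm

Per unit area: Q = 93×10²¹ / (3.6×10¹⁴) ≈ 2.583×10⁸ J/m²
Δh = αQ/(ρcₚ) = 1.6×10⁻⁴ × 2.583×10⁸ / (1024 × 3950) ≈ 0.010218 m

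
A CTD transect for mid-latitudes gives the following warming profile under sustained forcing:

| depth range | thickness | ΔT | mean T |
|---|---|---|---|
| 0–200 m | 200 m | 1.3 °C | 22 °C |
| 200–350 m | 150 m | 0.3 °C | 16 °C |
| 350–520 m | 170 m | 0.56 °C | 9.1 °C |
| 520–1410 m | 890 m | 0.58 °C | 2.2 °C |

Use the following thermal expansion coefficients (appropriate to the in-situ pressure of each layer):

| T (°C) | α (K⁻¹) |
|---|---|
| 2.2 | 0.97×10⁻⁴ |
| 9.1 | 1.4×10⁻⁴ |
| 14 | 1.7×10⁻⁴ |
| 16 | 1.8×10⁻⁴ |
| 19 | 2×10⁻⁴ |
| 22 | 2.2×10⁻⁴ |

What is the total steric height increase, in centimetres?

13 cm

Layer 1 at 22 °C → α = 2.2×10⁻⁴ K⁻¹
Layer 2 at 16 °C → α = 1.8×10⁻⁴ K⁻¹
Layer 3 at 9.1 °C → α = 1.4×10⁻⁴ K⁻¹
Layer 4 at 2.2 °C → α = 0.97×10⁻⁴ K⁻¹
1.3 × 200 × 2.2×10⁻⁴ = 0.05720 m
0.3 × 1.8×10⁻⁴ × 150 = 0.00810 m
Layer 3: 1.4×10⁻⁴ × 170 × 0.56 = 0.013328 m
520–1410 m: 890 × 0.58 × 0.97×10⁻⁴ = 0.0500714 m
Δh = 0.05720 + 0.00810 + 0.013328 + 0.0500714 = 0.1286994 m ≈ 13 cm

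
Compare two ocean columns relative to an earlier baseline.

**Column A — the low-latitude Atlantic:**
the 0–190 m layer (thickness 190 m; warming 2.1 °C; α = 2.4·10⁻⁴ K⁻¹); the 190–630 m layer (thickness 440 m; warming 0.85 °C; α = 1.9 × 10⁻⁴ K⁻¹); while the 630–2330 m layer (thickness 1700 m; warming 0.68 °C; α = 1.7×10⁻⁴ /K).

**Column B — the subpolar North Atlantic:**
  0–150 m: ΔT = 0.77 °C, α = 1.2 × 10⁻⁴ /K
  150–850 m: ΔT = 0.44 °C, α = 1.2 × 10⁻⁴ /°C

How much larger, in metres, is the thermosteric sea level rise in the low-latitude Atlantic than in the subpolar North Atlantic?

A 190 × 2.4×10⁻⁴ × 2.1 = 0.09576 m
A 1.9×10⁻⁴ × 440 × 0.85 = 0.07106 m
A 0.68 × 1700 × 1.7×10⁻⁴ = 0.19652 m
A total: 0.36334 m
B 0–150 m: 0.77 × 150 × 1.2×10⁻⁴ = 0.01386 m
B Layer 2: 700 × 0.44 × 1.2×10⁻⁴ = 0.03696 m
B total: 0.05082 m
Difference: 0.36334 − 0.05082 = 0.31252 m

0.313 m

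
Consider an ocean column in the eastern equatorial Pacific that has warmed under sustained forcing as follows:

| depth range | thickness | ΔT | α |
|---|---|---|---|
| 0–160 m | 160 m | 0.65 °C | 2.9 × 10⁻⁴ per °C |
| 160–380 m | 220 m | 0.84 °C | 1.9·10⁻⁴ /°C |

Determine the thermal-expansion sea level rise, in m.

Layer 1: 2.9×10⁻⁴ × 160 × 0.65 = 0.03016 m
160–380 m: 1.9×10⁻⁴ × 220 × 0.84 = 0.035112 m
Δh = 0.03016 + 0.035112 = 0.065272 m

Δh = 0.0653 m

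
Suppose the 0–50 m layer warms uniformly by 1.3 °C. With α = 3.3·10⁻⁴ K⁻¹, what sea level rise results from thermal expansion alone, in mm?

21.5 mm

Δh = αΔT·H = 3.3×10⁻⁴ × 1.3 × 50 = 0.02145 m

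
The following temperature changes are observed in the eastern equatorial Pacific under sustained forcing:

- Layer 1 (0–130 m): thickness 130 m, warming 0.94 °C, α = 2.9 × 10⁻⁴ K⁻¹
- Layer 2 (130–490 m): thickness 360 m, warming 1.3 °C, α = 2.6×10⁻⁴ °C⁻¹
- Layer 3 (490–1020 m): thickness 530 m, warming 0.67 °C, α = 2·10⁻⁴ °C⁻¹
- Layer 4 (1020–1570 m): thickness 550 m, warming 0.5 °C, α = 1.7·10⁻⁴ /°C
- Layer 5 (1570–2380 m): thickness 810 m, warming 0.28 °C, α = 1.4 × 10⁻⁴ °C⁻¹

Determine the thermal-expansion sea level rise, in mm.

307 mm of thermosteric rise

2.9×10⁻⁴ × 130 × 0.94 = 0.035438 m
130–490 m: 360 × 1.3 × 2.6×10⁻⁴ = 0.12168 m
Layer 3: 530 × 0.67 × 2×10⁻⁴ = 0.07102 m
Layer 4: 550 × 0.5 × 1.7×10⁻⁴ = 0.04675 m
810 × 1.4×10⁻⁴ × 0.28 = 0.031752 m
Δh = 0.035438 + 0.12168 + 0.07102 + 0.04675 + 0.031752 = 0.30664 m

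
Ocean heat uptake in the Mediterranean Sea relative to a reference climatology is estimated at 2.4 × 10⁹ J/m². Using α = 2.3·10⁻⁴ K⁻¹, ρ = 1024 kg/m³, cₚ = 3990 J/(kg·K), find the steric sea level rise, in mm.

about 135 mm

Δh = αQ/(ρcₚ) = 2.3×10⁻⁴ × 2.4×10⁹ / (1024 × 3990) ≈ 0.13510 m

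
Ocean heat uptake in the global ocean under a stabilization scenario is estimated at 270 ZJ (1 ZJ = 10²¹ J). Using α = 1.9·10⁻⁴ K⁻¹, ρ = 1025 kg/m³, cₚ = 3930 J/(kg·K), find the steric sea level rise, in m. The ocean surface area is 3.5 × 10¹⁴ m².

Δh = 0.0364 m

Per unit area: Q = 270×10²¹ / (3.5×10¹⁴) ≈ 7.714×10⁸ J/m²
Δh = αQ/(ρcₚ) = 1.9×10⁻⁴ × 7.714×10⁸ / (1025 × 3930) ≈ 0.036385 m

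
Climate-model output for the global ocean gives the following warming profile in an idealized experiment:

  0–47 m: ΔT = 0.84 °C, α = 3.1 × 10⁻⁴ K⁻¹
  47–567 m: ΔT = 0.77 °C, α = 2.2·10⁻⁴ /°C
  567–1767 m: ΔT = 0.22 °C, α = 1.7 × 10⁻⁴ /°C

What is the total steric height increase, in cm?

Δh ≈ 15 cm

3.1×10⁻⁴ × 47 × 0.84 = 0.0122388 m
Layer 2: 0.77 × 2.2×10⁻⁴ × 520 = 0.088088 m
567–1767 m: 0.22 × 1200 × 1.7×10⁻⁴ = 0.04488 m
Δh = 0.0122388 + 0.088088 + 0.04488 = 0.1452068 m ≈ 15 cm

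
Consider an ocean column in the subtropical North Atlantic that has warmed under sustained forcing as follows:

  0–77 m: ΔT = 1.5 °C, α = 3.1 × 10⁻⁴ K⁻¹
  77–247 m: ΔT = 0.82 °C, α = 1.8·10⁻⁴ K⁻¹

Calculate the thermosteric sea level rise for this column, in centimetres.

Layer 1: 77 × 1.5 × 3.1×10⁻⁴ = 0.035805 m
Layer 2: 0.82 × 1.8×10⁻⁴ × 170 = 0.025092 m
Δh = 0.035805 + 0.025092 = 0.060897 m

Δh = 6.09 cm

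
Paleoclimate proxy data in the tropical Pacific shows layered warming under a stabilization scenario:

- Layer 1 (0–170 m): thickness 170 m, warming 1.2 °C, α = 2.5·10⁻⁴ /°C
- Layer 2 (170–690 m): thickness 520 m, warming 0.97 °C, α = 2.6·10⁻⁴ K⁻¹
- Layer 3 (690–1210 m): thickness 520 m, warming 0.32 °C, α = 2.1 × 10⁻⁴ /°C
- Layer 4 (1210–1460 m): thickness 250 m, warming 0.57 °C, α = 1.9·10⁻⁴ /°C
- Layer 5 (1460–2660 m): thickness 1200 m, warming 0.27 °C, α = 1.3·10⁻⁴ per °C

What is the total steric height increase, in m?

170 × 2.5×10⁻⁴ × 1.2 = 0.05100 m
0.97 × 520 × 2.6×10⁻⁴ = 0.131144 m
0.32 × 2.1×10⁻⁴ × 520 = 0.034944 m
1210–1460 m: 250 × 0.57 × 1.9×10⁻⁴ = 0.027075 m
Layer 5: 1.3×10⁻⁴ × 1200 × 0.27 = 0.04212 m
Δh = 0.05100 + 0.131144 + 0.034944 + 0.027075 + 0.04212 = 0.286283 m ≈ 0.286 m

0.286 m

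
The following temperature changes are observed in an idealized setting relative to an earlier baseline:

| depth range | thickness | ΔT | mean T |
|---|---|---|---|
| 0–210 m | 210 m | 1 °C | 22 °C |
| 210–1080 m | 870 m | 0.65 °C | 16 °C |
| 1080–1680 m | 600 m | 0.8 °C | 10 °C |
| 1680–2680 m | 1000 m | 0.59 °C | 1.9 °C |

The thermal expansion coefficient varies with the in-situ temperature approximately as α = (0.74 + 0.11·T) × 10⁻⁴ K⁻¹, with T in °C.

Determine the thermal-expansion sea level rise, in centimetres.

35.2 cm

Layer 1: α = (0.74 + 0.11×22)×10⁻⁴ = 3.16×10⁻⁴ K⁻¹
Layer 2: α = (0.74 + 0.11×16)×10⁻⁴ = 2.5×10⁻⁴ K⁻¹
Layer 3: α = (0.74 + 0.11×10)×10⁻⁴ = 1.84×10⁻⁴ K⁻¹
Layer 4: α = (0.74 + 0.11×1.9)×10⁻⁴ = 0.949×10⁻⁴ K⁻¹
3.16×10⁻⁴ × 1 × 210 = 0.06636 m
Layer 2: 0.65 × 870 × 2.5×10⁻⁴ = 0.141375 m
600 × 1.84×10⁻⁴ × 0.8 = 0.08832 m
0.59 × 1000 × 0.949×10⁻⁴ = 0.055991 m
Δh = 0.06636 + 0.141375 + 0.08832 + 0.055991 = 0.352046 m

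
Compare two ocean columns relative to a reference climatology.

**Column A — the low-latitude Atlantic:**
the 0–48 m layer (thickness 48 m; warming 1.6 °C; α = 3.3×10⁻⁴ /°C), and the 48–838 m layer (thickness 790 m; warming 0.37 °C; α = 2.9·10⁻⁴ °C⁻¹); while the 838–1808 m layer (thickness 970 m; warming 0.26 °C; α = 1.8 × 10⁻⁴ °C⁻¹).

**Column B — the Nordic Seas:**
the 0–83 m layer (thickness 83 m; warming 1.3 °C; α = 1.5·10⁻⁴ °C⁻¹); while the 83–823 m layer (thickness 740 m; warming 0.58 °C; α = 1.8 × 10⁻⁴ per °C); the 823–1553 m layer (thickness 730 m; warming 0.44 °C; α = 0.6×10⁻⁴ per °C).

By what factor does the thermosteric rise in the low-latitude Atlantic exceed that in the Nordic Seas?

a factor of 1.4

A 1.6 × 48 × 3.3×10⁻⁴ = 0.025344 m
A 48–838 m: 790 × 0.37 × 2.9×10⁻⁴ = 0.084767 m
A 838–1808 m: 0.26 × 1.8×10⁻⁴ × 970 = 0.045396 m
A total: 0.155507 m
B Layer 1: 83 × 1.3 × 1.5×10⁻⁴ = 0.016185 m
B 0.58 × 1.8×10⁻⁴ × 740 = 0.077256 m
B 823–1553 m: 730 × 0.6×10⁻⁴ × 0.44 = 0.019272 m
B total: 0.112713 m
Ratio: 0.155507 / 0.112713 ≈ 1.380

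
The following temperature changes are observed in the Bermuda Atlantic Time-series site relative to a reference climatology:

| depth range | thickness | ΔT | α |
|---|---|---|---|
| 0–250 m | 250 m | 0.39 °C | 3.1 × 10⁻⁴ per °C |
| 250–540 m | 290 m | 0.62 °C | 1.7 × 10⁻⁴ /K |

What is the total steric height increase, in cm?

Δh ≈ 6.08 cm

0–250 m: 3.1×10⁻⁴ × 0.39 × 250 = 0.030225 m
250–540 m: 1.7×10⁻⁴ × 0.62 × 290 = 0.030566 m
Δh = 0.030225 + 0.030566 = 0.060791 m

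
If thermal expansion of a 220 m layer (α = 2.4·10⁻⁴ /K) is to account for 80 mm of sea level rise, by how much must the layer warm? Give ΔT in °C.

about 1.5 °C

ΔT = Δh/(αH) = 0.08 / (2.4×10⁻⁴ × 220) ≈ 1.515 °C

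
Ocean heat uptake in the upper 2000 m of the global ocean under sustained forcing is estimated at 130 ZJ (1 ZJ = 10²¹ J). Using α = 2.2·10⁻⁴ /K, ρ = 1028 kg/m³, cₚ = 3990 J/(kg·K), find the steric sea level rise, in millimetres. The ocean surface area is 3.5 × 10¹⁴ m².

Per unit area: Q = 130×10²¹ / (3.5×10¹⁴) ≈ 3.714×10⁸ J/m²
Δh = αQ/(ρcₚ) = 2.2×10⁻⁴ × 3.714×10⁸ / (1028 × 3990) ≈ 0.01992 m

20 mm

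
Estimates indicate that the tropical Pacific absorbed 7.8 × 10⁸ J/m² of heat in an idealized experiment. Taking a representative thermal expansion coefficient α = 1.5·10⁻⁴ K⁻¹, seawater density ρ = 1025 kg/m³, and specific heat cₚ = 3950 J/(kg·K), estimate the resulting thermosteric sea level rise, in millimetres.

Δh = αQ/(ρcₚ) = 1.5×10⁻⁴ × 7.8×10⁸ / (1025 × 3950) ≈ 0.028898 m

Δh = 28.9 mm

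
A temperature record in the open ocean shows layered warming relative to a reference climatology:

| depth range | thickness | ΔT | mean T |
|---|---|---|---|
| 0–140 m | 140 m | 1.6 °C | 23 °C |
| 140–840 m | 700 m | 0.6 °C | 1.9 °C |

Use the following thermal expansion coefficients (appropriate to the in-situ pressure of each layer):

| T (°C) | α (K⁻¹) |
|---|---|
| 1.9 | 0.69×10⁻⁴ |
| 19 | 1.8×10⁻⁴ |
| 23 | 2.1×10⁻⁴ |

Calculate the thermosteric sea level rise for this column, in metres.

Δh ≈ 0.0760 m

Layer 1 at 23 °C → α = 2.1×10⁻⁴ K⁻¹
Layer 2 at 1.9 °C → α = 0.69×10⁻⁴ K⁻¹
0–140 m: 140 × 1.6 × 2.1×10⁻⁴ = 0.04704 m
Layer 2: 700 × 0.69×10⁻⁴ × 0.6 = 0.02898 m
Δh = 0.04704 + 0.02898 = 0.07602 m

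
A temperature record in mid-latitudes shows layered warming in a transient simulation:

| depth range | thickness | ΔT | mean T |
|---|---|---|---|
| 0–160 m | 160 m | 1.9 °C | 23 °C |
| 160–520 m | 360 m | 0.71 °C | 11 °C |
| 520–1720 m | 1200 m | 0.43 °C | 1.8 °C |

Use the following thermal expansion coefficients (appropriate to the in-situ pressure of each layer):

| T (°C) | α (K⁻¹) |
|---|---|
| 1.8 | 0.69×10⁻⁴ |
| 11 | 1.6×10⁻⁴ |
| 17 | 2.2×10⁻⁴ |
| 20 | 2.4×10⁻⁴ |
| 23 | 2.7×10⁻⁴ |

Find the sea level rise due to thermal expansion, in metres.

Δh = 0.159 m

Layer 1 at 23 °C → α = 2.7×10⁻⁴ K⁻¹
Layer 2 at 11 °C → α = 1.6×10⁻⁴ K⁻¹
Layer 3 at 1.8 °C → α = 0.69×10⁻⁴ K⁻¹
0–160 m: 1.9 × 160 × 2.7×10⁻⁴ = 0.08208 m
1.6×10⁻⁴ × 360 × 0.71 = 0.040896 m
520–1720 m: 0.69×10⁻⁴ × 0.43 × 1200 = 0.035604 m
Δh = 0.08208 + 0.040896 + 0.035604 = 0.15858 m ≈ 0.159 m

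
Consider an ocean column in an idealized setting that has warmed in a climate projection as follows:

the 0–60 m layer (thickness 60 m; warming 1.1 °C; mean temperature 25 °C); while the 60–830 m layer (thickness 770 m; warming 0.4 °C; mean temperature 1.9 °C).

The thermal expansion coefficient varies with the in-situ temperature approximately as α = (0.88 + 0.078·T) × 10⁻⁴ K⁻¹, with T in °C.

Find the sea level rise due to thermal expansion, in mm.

Layer 1: α = (0.88 + 0.078×25)×10⁻⁴ = 2.83×10⁻⁴ K⁻¹
Layer 2: α = (0.88 + 0.078×1.9)×10⁻⁴ = 1.0282×10⁻⁴ K⁻¹
60 × 1.1 × 2.83×10⁻⁴ = 0.018678 m
Layer 2: 770 × 1.0282×10⁻⁴ × 0.4 = 0.03166856 m
Δh = 0.018678 + 0.03166856 = 0.05034656 m

Δh ≈ 50.3 mm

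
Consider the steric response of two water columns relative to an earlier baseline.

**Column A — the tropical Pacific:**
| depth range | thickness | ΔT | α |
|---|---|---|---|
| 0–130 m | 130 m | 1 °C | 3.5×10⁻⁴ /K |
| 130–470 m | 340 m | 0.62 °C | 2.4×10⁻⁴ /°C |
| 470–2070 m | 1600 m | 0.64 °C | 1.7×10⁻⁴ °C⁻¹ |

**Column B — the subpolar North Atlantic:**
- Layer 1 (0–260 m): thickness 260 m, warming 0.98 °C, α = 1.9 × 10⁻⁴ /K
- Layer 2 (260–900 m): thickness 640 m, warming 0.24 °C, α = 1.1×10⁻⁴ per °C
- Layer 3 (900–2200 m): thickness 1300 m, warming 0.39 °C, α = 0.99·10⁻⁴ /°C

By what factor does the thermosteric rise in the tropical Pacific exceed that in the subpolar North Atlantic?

≈ 2.3×

A Layer 1: 1 × 130 × 3.5×10⁻⁴ = 0.04550 m
A Layer 2: 2.4×10⁻⁴ × 340 × 0.62 = 0.050592 m
A Layer 3: 0.64 × 1.7×10⁻⁴ × 1600 = 0.17408 m
A total: 0.270172 m
B Layer 1: 1.9×10⁻⁴ × 260 × 0.98 = 0.048412 m
B Layer 2: 0.24 × 1.1×10⁻⁴ × 640 = 0.016896 m
B 1300 × 0.39 × 0.99×10⁻⁴ = 0.050193 m
B total: 0.115501 m
Ratio: 0.270172 / 0.115501 ≈ 2.339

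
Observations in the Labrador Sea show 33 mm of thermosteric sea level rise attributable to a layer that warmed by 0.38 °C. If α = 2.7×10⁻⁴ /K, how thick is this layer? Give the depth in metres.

320 m

H = Δh/(αΔT) = 0.033 / (2.7×10⁻⁴ × 0.38) ≈ 321.6 m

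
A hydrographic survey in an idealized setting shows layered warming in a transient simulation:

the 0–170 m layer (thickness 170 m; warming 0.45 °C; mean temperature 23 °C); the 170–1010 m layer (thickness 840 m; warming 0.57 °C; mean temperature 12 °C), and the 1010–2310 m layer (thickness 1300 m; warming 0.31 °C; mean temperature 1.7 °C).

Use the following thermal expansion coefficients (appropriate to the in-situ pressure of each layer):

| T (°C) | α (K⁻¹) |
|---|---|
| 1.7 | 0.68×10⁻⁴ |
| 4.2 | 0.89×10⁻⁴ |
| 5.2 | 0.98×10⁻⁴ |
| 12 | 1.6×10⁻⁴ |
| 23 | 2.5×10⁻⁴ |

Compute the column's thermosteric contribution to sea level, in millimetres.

123 mm of thermosteric rise

Layer 1 at 23 °C → α = 2.5×10⁻⁴ K⁻¹
Layer 2 at 12 °C → α = 1.6×10⁻⁴ K⁻¹
Layer 3 at 1.7 °C → α = 0.68×10⁻⁴ K⁻¹
Layer 1: 2.5×10⁻⁴ × 170 × 0.45 = 0.019125 m
Layer 2: 1.6×10⁻⁴ × 840 × 0.57 = 0.076608 m
1010–2310 m: 0.68×10⁻⁴ × 0.31 × 1300 = 0.027404 m
Δh = 0.019125 + 0.076608 + 0.027404 = 0.123137 m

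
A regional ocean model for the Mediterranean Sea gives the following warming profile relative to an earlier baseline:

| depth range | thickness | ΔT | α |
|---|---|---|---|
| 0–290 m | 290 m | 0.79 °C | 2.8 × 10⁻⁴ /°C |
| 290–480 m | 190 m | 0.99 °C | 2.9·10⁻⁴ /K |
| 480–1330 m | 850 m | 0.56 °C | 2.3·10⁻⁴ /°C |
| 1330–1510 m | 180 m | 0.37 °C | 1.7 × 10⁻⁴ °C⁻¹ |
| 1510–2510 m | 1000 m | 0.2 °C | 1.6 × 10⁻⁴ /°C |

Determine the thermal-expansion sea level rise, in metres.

Δh = 0.271 m

Layer 1: 290 × 2.8×10⁻⁴ × 0.79 = 0.064148 m
Layer 2: 190 × 2.9×10⁻⁴ × 0.99 = 0.054549 m
Layer 3: 850 × 0.56 × 2.3×10⁻⁴ = 0.10948 m
Layer 4: 0.37 × 180 × 1.7×10⁻⁴ = 0.011322 m
1000 × 0.2 × 1.6×10⁻⁴ = 0.03200 m
Δh = 0.064148 + 0.054549 + 0.10948 + 0.011322 + 0.03200 = 0.271499 m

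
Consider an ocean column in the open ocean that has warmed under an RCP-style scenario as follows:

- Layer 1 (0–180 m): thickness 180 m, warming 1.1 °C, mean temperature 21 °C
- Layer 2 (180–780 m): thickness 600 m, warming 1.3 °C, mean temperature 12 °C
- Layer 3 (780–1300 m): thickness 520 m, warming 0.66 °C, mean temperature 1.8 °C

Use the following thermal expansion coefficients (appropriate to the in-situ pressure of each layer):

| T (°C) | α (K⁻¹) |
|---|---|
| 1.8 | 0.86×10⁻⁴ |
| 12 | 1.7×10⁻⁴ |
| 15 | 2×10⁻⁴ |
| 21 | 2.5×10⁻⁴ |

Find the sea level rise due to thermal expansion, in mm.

Layer 1 at 21 °C → α = 2.5×10⁻⁴ K⁻¹
Layer 2 at 12 °C → α = 1.7×10⁻⁴ K⁻¹
Layer 3 at 1.8 °C → α = 0.86×10⁻⁴ K⁻¹
Layer 1: 180 × 1.1 × 2.5×10⁻⁴ = 0.04950 m
1.3 × 600 × 1.7×10⁻⁴ = 0.13260 m
780–1300 m: 0.66 × 520 × 0.86×10⁻⁴ = 0.0295152 m
Δh = 0.04950 + 0.13260 + 0.0295152 = 0.2116152 m

Δh = 212 mm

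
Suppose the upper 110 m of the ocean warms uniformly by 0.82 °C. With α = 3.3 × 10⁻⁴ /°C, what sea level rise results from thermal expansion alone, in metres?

0.030 m

Δh = αΔT·H = 3.3×10⁻⁴ × 0.82 × 110 = 0.029766 m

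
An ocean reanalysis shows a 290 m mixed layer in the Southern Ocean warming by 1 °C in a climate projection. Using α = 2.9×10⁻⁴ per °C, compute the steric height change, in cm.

Δh = αΔT·H = 2.9×10⁻⁴ × 1 × 290 = 0.08410 m

Δh ≈ 8.4 cm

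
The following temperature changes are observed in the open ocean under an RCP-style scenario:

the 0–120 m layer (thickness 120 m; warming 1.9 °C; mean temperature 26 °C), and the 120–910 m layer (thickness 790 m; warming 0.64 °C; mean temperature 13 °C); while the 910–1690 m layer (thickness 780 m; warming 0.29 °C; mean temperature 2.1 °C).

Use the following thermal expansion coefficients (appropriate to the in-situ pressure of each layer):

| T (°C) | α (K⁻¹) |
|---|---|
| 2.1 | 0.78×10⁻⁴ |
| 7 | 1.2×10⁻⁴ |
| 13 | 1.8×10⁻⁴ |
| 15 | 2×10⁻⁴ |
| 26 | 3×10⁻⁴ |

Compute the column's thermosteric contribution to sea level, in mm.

Layer 1 at 26 °C → α = 3×10⁻⁴ K⁻¹
Layer 2 at 13 °C → α = 1.8×10⁻⁴ K⁻¹
Layer 3 at 2.1 °C → α = 0.78×10⁻⁴ K⁻¹
Layer 1: 120 × 3×10⁻⁴ × 1.9 = 0.06840 m
790 × 0.64 × 1.8×10⁻⁴ = 0.091008 m
0.29 × 0.78×10⁻⁴ × 780 = 0.0176436 m
Δh = 0.06840 + 0.091008 + 0.0176436 = 0.1770516 m ≈ 180 mm

180 mm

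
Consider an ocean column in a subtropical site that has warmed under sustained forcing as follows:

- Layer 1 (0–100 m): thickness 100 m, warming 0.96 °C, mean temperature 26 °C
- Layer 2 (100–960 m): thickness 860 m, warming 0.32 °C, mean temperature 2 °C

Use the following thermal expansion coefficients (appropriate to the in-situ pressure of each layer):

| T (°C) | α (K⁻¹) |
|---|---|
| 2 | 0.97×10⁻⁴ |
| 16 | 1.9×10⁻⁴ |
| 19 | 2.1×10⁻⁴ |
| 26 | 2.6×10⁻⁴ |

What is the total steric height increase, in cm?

Layer 1 at 26 °C → α = 2.6×10⁻⁴ K⁻¹
Layer 2 at 2 °C → α = 0.97×10⁻⁴ K⁻¹
Layer 1: 0.96 × 100 × 2.6×10⁻⁴ = 0.02496 m
0.97×10⁻⁴ × 860 × 0.32 = 0.0266944 m
Δh = 0.02496 + 0.0266944 = 0.0516544 m ≈ 5.17 cm

5.17 cm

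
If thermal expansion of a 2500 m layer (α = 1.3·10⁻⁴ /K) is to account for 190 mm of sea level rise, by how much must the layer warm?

about 0.585 K

ΔT = Δh/(αH) = 0.19 / (1.3×10⁻⁴ × 2500) ≈ 0.5846 K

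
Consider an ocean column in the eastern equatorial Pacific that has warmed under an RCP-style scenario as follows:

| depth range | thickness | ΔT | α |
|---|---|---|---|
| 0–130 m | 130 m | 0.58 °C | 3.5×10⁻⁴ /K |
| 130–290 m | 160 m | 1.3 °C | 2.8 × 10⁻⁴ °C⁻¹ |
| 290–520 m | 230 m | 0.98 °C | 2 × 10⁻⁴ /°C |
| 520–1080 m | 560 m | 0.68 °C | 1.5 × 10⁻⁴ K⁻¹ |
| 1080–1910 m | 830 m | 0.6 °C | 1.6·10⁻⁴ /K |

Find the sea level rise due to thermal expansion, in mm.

Layer 1: 130 × 0.58 × 3.5×10⁻⁴ = 0.02639 m
Layer 2: 1.3 × 160 × 2.8×10⁻⁴ = 0.05824 m
2×10⁻⁴ × 230 × 0.98 = 0.04508 m
520–1080 m: 0.68 × 560 × 1.5×10⁻⁴ = 0.05712 m
1080–1910 m: 1.6×10⁻⁴ × 0.6 × 830 = 0.07968 m
Δh = 0.02639 + 0.05824 + 0.04508 + 0.05712 + 0.07968 = 0.26651 m

270 mm of thermosteric rise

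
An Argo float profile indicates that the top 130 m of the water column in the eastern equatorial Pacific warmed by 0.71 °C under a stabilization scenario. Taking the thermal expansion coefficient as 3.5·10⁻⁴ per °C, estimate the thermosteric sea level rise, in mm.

32.3 mm of thermosteric rise

Δh = αΔT·H = 3.5×10⁻⁴ × 0.71 × 130 = 0.032305 m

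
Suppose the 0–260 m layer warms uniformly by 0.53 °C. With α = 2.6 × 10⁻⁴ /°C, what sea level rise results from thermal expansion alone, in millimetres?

about 36 mm

Δh = αΔT·H = 2.6×10⁻⁴ × 0.53 × 260 = 0.035828 m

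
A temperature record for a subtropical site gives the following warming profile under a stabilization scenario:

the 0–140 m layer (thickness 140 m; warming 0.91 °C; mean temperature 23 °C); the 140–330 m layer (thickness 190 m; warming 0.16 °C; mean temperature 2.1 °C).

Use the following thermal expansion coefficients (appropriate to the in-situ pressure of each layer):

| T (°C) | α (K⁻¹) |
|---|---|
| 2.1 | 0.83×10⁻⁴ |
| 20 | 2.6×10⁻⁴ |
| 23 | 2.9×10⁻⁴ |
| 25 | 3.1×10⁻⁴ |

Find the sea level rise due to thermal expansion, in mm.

39.5 mm of thermosteric rise

Layer 1 at 23 °C → α = 2.9×10⁻⁴ K⁻¹
Layer 2 at 2.1 °C → α = 0.83×10⁻⁴ K⁻¹
0.91 × 2.9×10⁻⁴ × 140 = 0.036946 m
140–330 m: 0.16 × 0.83×10⁻⁴ × 190 = 0.0025232 m
Δh = 0.036946 + 0.0025232 = 0.0394692 m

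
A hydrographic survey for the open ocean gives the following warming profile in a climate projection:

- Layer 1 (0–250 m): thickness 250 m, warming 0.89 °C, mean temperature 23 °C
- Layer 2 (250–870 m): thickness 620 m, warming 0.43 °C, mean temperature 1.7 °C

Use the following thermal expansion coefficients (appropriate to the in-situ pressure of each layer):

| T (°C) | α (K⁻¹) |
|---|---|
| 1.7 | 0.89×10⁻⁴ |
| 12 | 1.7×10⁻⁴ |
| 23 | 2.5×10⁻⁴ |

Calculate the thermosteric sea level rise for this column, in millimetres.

Δh = 79.4 mm

Layer 1 at 23 °C → α = 2.5×10⁻⁴ K⁻¹
Layer 2 at 1.7 °C → α = 0.89×10⁻⁴ K⁻¹
Layer 1: 2.5×10⁻⁴ × 0.89 × 250 = 0.055625 m
Layer 2: 0.43 × 620 × 0.89×10⁻⁴ = 0.0237274 m
Δh = 0.055625 + 0.0237274 = 0.0793524 m ≈ 79.4 mm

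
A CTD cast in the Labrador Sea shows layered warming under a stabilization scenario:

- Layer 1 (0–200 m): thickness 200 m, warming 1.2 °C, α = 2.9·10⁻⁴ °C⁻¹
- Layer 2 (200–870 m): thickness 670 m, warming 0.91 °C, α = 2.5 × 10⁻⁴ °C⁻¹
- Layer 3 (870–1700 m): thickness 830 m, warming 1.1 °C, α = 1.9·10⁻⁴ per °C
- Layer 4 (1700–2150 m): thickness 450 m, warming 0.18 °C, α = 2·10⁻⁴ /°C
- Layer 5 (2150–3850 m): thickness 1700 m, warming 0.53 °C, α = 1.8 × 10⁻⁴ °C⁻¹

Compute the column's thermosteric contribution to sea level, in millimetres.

Δh = 574 mm

200 × 1.2 × 2.9×10⁻⁴ = 0.06960 m
200–870 m: 2.5×10⁻⁴ × 670 × 0.91 = 0.152425 m
870–1700 m: 1.1 × 1.9×10⁻⁴ × 830 = 0.17347 m
Layer 4: 2×10⁻⁴ × 0.18 × 450 = 0.01620 m
Layer 5: 1700 × 0.53 × 1.8×10⁻⁴ = 0.16218 m
Δh = 0.06960 + 0.152425 + 0.17347 + 0.01620 + 0.16218 = 0.573875 m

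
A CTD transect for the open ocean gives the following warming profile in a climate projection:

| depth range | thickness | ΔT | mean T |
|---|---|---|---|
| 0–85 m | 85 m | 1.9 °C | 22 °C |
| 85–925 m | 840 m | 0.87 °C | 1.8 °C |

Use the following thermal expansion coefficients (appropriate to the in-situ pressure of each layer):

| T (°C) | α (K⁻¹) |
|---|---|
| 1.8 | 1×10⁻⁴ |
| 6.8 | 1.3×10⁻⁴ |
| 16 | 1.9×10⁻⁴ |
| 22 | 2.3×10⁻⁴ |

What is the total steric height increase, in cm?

about 11 cm

Layer 1 at 22 °C → α = 2.3×10⁻⁴ K⁻¹
Layer 2 at 1.8 °C → α = 1×10⁻⁴ K⁻¹
0–85 m: 85 × 1.9 × 2.3×10⁻⁴ = 0.037145 m
1×10⁻⁴ × 840 × 0.87 = 0.07308 m
Δh = 0.037145 + 0.07308 = 0.110225 m ≈ 11 cm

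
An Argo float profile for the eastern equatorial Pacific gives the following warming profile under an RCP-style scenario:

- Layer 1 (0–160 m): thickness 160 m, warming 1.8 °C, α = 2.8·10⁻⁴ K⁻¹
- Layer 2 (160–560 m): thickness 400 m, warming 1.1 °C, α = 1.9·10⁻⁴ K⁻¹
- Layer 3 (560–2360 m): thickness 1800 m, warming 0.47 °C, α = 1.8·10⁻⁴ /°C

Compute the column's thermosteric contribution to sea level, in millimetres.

0–160 m: 1.8 × 160 × 2.8×10⁻⁴ = 0.08064 m
Layer 2: 1.1 × 400 × 1.9×10⁻⁴ = 0.08360 m
1800 × 1.8×10⁻⁴ × 0.47 = 0.15228 m
Δh = 0.08064 + 0.08360 + 0.15228 = 0.31652 m ≈ 320 mm

Δh ≈ 320 mm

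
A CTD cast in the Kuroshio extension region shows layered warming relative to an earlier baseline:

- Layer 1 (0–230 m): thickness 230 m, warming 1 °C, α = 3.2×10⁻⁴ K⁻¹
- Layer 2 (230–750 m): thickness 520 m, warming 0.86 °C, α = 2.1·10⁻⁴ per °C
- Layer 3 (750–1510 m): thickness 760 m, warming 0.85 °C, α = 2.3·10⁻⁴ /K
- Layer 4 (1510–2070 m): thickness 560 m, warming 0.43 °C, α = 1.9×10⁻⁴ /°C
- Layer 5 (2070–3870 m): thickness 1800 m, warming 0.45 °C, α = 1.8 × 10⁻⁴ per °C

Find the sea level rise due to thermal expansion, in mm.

Layer 1: 230 × 3.2×10⁻⁴ × 1 = 0.07360 m
Layer 2: 520 × 2.1×10⁻⁴ × 0.86 = 0.093912 m
760 × 0.85 × 2.3×10⁻⁴ = 0.14858 m
0.43 × 560 × 1.9×10⁻⁴ = 0.045752 m
Layer 5: 1.8×10⁻⁴ × 1800 × 0.45 = 0.14580 m
Δh = 0.07360 + 0.093912 + 0.14858 + 0.045752 + 0.14580 = 0.507644 m

Δh = 508 mm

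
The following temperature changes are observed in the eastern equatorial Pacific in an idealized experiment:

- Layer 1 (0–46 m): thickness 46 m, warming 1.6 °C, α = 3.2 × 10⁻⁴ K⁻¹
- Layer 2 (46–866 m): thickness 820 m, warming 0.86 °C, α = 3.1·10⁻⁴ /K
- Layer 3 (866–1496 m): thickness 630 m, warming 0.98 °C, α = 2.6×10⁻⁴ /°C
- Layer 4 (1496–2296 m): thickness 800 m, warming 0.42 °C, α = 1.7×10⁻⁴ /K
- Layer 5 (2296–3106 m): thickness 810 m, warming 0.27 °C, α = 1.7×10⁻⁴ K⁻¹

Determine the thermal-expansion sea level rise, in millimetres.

0–46 m: 46 × 3.2×10⁻⁴ × 1.6 = 0.023552 m
3.1×10⁻⁴ × 0.86 × 820 = 0.218612 m
2.6×10⁻⁴ × 0.98 × 630 = 0.160524 m
Layer 4: 1.7×10⁻⁴ × 800 × 0.42 = 0.05712 m
Layer 5: 0.27 × 810 × 1.7×10⁻⁴ = 0.037179 m
Δh = 0.023552 + 0.218612 + 0.160524 + 0.05712 + 0.037179 = 0.496987 m ≈ 497 mm

497 mm of thermosteric rise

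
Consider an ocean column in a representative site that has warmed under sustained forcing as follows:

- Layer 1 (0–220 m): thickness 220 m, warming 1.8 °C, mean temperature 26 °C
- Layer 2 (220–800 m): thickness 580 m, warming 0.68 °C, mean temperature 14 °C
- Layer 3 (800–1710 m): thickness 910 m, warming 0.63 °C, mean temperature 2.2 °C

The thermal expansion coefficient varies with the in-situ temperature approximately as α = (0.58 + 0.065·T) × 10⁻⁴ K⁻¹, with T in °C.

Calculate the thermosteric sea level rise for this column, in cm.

Layer 1: α = (0.58 + 0.065×26)×10⁻⁴ = 2.27×10⁻⁴ K⁻¹
Layer 2: α = (0.58 + 0.065×14)×10⁻⁴ = 1.49×10⁻⁴ K⁻¹
Layer 3: α = (0.58 + 0.065×2.2)×10⁻⁴ = 0.723×10⁻⁴ K⁻¹
Layer 1: 1.8 × 2.27×10⁻⁴ × 220 = 0.089892 m
Layer 2: 580 × 1.49×10⁻⁴ × 0.68 = 0.0587656 m
800–1710 m: 910 × 0.63 × 0.723×10⁻⁴ = 0.04144959 m
Δh = 0.089892 + 0.0587656 + 0.04144959 = 0.19010719 m

19 cm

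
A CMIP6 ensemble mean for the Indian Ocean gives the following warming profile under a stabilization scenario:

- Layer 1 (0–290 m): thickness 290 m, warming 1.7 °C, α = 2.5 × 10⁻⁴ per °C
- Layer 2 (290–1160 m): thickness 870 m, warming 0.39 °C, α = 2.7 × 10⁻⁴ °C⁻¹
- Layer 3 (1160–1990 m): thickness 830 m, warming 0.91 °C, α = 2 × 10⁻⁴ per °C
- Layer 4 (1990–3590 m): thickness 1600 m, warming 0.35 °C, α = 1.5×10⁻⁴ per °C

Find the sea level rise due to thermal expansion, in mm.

2.5×10⁻⁴ × 1.7 × 290 = 0.12325 m
Layer 2: 870 × 0.39 × 2.7×10⁻⁴ = 0.091611 m
830 × 0.91 × 2×10⁻⁴ = 0.15106 m
1600 × 1.5×10⁻⁴ × 0.35 = 0.08400 m
Δh = 0.12325 + 0.091611 + 0.15106 + 0.08400 = 0.449921 m

450 mm of thermosteric rise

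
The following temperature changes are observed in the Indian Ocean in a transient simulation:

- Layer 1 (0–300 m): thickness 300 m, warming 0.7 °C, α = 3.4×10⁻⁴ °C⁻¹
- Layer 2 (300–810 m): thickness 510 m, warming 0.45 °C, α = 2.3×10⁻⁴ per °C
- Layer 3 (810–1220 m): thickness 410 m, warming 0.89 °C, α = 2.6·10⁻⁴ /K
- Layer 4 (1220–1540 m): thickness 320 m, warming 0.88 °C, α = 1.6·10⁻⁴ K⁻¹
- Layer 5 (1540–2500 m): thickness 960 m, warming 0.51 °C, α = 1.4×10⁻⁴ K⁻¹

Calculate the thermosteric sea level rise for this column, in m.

300 × 3.4×10⁻⁴ × 0.7 = 0.07140 m
2.3×10⁻⁴ × 0.45 × 510 = 0.052785 m
810–1220 m: 2.6×10⁻⁴ × 410 × 0.89 = 0.094874 m
0.88 × 320 × 1.6×10⁻⁴ = 0.045056 m
960 × 0.51 × 1.4×10⁻⁴ = 0.068544 m
Δh = 0.07140 + 0.052785 + 0.094874 + 0.045056 + 0.068544 = 0.332659 m

Δh = 0.333 m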